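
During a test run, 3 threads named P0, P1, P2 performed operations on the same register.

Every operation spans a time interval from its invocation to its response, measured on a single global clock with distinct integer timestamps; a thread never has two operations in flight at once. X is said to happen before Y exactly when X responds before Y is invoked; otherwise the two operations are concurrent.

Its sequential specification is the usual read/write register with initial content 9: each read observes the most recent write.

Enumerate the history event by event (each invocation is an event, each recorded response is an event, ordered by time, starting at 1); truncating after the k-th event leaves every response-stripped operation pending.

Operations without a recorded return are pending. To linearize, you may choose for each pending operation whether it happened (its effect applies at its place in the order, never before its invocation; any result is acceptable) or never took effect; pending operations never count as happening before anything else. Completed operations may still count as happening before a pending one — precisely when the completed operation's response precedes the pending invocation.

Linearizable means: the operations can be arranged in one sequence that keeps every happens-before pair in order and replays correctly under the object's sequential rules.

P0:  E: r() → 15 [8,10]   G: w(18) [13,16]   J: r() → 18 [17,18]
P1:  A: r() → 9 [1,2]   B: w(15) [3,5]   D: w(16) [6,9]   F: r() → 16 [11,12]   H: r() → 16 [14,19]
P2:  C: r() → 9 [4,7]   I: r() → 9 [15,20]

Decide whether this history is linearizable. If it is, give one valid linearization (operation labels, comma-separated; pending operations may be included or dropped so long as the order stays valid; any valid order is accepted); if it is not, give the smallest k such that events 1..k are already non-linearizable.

not linearizable — minimal violating prefix: 20 events

the violation lands at event 20, I's response at time 20: events 1..19 linearize, events 1..20 do not
real-time-consistent orders of the 10 completed operations: 60 — all fail the register replay
for example A, B, C, D, E, F, G, H, I, J fails at step 3: C r() → 9 is not legal there
for example A, B, C, D, E, F, G, H, J, I fails at step 3: C r() → 9 is not legal there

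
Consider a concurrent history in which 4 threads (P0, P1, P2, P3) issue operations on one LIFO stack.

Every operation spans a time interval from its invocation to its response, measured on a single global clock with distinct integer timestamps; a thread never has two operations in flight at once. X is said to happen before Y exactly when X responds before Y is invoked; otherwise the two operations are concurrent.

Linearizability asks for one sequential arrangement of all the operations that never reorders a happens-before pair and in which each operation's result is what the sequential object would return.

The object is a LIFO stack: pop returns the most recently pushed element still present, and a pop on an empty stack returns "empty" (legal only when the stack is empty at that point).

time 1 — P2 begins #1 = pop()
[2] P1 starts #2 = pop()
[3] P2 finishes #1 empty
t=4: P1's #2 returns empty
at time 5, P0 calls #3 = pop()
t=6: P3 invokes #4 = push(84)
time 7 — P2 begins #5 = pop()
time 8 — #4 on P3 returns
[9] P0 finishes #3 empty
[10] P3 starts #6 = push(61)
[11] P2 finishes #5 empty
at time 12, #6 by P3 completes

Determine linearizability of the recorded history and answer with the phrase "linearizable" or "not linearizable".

one valid linearization: #1, #2, #3, #5, #4, #6
1. #1 pop() → empty, leaving stack <>
2. #2 pop() → empty, leaving stack <>
3. #3 pop() → empty, leaving stack <>
4. #5 pop() → empty, leaving stack <>
5. #4 push(84), leaving stack <84>
6. #6 push(61), leaving stack <84,61>

linearizable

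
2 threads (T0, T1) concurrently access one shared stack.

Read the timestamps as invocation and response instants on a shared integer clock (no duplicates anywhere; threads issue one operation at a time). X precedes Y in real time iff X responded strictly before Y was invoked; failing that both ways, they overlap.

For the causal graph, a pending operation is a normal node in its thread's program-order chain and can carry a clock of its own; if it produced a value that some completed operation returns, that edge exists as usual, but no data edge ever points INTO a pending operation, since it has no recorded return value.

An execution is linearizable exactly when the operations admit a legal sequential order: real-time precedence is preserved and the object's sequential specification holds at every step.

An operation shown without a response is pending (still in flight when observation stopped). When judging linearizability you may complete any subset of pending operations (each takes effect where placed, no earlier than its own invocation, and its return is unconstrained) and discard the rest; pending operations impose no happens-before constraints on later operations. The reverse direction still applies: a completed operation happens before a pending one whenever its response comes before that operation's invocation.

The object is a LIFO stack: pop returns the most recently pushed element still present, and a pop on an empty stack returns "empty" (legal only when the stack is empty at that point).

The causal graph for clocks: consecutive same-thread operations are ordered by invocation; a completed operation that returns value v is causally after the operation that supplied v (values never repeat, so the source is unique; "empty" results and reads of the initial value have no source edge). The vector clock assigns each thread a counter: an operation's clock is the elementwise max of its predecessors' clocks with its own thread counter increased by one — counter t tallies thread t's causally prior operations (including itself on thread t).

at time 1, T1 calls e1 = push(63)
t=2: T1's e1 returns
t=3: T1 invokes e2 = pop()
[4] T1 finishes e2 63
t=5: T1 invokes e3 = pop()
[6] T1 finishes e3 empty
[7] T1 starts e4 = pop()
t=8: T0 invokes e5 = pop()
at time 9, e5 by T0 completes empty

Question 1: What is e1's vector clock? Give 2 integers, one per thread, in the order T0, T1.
invoked at 1, e1 has no predecessors; its own T1 bump gives (0, 1)
invoked at 8, e5 has no predecessors; its own T0 bump gives (1, 0)
merge at e2 (invoked 3): VC(e1)=(0, 1), own-thread bump on T1 → (0, 2)
merge at e3 (invoked 5): VC(e2)=(0, 2), own-thread bump on T1 → (0, 3)
merge at e4 (invoked 7): VC(e3)=(0, 3), own-thread bump on T1 → (0, 4)
target: VC(e1) = (0, 1)

(0, 1)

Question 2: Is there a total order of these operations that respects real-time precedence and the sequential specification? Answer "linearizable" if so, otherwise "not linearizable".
witness order: e1, e2, e3, e4, e5
step 1: e1 push(63) — stack <63>
step 2: e2 pop() → 63 — stack <>
step 3: e3 pop() → empty — stack <>
step 4: e4 pop() (pending, included) — stack <>
step 5: e5 pop() → empty — stack <>

linearizable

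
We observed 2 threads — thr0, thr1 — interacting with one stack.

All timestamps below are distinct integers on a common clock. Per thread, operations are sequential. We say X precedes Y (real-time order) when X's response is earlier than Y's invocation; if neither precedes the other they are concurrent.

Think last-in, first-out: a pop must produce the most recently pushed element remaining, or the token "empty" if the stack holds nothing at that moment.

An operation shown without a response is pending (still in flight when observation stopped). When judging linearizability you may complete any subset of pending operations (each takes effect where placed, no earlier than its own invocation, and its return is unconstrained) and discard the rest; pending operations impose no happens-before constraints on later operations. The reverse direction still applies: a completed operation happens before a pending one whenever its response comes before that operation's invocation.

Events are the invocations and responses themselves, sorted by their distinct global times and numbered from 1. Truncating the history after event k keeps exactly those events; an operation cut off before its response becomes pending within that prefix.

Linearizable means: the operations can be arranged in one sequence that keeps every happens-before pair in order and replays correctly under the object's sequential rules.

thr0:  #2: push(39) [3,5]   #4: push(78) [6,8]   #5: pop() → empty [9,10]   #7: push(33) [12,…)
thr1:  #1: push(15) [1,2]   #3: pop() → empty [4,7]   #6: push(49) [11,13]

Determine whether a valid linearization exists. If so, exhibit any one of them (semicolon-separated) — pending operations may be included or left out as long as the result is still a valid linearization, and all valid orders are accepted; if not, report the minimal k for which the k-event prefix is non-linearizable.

not linearizable — minimal violating prefix: 7 events

cut after 6 events: linearizable; cut after 7 events (#3 responds, time 7): not linearizable
real-time-consistent orders of the 3 completed operations: 2 — all fail the stack replay
include/drop combinations of the 1 pending operation (#4) were all tried; none helps
for example #1, #2, #3 (pending dropped) fails at step 3: #3 pop() → empty is not legal there
for example #1, #3, #2 (pending dropped) fails at step 2: #3 pop() → empty is not legal there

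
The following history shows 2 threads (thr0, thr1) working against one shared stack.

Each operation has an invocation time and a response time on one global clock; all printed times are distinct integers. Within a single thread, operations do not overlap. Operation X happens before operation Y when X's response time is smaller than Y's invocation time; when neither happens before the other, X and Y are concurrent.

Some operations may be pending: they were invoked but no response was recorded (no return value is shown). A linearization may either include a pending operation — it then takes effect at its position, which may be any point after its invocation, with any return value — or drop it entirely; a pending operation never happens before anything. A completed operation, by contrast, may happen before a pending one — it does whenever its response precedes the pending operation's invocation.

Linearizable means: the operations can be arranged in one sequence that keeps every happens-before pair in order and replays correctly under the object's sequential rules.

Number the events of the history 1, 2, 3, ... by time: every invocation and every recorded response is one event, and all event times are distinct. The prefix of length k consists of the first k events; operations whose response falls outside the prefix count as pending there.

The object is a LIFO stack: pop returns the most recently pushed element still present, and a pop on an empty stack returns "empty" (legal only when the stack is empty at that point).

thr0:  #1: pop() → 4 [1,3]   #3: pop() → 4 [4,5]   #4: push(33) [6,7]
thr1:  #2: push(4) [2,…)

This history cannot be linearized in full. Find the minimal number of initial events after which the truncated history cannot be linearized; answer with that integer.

events 1..4 are still linearizable — one witness is #2, #1:
1. #2 push(4) (pending, included), leaving stack <4>
2. #1 pop() → 4, leaving stack <>
include event 5 — #3 responding at 5 — and every candidate order breaks
completion choices over the 1 pending operation (#2) were checked; none helps
take #1, #3 (pending dropped): step 1 already fails, because #1 pop() → 4 cannot occur there

5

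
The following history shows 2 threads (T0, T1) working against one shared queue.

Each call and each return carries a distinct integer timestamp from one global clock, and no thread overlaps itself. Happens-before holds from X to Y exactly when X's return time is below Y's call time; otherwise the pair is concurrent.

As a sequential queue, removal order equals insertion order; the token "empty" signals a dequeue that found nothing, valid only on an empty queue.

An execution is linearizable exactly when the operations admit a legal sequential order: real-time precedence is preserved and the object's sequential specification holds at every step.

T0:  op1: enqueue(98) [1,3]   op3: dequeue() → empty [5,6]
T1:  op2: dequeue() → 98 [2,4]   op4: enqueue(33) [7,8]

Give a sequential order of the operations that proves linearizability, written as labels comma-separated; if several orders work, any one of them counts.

op1, op2, op3, op4

after step 1 (op1 enqueue(98)): queue <98>
after step 2 (op2 dequeue() → 98): queue <>
after step 3 (op3 dequeue() → empty): queue <>
after step 4 (op4 enqueue(33)): queue <33>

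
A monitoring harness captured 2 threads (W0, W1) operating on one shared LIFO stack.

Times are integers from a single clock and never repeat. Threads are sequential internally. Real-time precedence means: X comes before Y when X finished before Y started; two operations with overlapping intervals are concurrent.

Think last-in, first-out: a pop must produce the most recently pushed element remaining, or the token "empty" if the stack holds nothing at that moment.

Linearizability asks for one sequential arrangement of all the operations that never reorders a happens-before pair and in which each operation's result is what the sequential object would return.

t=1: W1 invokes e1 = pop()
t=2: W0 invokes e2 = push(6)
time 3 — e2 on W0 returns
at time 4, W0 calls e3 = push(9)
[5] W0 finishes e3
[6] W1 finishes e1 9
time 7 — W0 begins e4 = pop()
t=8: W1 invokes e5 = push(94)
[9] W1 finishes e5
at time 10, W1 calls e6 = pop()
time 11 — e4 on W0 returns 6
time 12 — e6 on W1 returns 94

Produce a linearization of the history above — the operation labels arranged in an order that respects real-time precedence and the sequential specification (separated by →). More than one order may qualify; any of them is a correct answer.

e2 → e3 → e1 → e4 → e5 → e6

after step 1 (e2 push(6)): stack <6>
after step 2 (e3 push(9)): stack <6,9>
after step 3 (e1 pop() → 9): stack <6>
after step 4 (e4 pop() → 6): stack <>
after step 5 (e5 push(94)): stack <94>
after step 6 (e6 pop() → 94): stack <>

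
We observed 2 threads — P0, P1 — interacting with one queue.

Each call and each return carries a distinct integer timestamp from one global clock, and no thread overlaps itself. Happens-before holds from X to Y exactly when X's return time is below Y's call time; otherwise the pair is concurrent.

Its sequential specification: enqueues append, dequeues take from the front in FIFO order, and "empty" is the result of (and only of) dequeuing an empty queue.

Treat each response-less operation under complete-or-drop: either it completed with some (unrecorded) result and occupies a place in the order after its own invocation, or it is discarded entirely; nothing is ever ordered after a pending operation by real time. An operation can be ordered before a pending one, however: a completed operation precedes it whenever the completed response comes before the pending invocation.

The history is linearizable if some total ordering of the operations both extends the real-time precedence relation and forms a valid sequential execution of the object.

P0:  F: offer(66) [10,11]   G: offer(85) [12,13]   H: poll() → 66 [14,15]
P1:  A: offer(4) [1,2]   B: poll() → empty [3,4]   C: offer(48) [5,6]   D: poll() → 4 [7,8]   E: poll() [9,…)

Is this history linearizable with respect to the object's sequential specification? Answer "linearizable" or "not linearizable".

through event 3 a valid linearization exists; event 4 (B responding at time 4) ends that
exactly one order of the 2 completed ops respects real time; the queue replay fails
e.g. A, B: illegal at step 2, since B poll() → empty cannot apply there

not linearizable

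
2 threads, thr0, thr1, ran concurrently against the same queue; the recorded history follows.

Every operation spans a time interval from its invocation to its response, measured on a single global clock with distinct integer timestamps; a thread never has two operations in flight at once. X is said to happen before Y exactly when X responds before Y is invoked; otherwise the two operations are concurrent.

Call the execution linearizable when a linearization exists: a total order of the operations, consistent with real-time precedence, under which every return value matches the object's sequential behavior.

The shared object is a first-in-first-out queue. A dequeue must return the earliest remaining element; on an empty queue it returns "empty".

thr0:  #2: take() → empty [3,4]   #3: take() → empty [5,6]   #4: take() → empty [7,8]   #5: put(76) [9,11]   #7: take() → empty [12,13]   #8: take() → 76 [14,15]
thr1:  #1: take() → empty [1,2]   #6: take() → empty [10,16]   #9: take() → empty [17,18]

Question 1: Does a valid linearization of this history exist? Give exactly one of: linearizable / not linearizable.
not linearizable

the violation lands at event 15, #8's response at time 15: events 1..14 linearize, events 1..15 do not
the completed operations (7 total) allow one real-time order; the queue replay rejects it
no escape via the 1 pending operation (#6): every completion choice fails
take #1, #2, #3, #4, #5, #7, #8 (pending dropped): step 6 already fails, because #7 take() → empty cannot occur there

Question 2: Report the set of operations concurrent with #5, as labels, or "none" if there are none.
#6

overlap test against #5 [9,11]: concurrent iff the interval meets 9..11
#1 [1,2]: before
#2 [3,4]: before
#3 [5,6]: before
#4 [7,8]: before
#6 [10,16]: concurrent
#7 [12,13]: after
#8 [14,15]: after
#9 [17,18]: after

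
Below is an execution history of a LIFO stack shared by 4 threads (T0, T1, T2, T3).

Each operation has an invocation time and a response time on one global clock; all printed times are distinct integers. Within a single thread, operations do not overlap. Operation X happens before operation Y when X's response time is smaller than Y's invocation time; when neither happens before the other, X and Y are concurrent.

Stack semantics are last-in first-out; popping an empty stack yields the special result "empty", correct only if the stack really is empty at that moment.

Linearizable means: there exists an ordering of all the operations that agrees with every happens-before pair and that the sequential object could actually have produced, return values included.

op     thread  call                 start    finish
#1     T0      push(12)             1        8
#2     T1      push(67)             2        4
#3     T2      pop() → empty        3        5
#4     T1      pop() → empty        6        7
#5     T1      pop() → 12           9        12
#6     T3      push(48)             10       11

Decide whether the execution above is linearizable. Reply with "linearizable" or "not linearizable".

not linearizable

through event 6 a valid linearization exists; event 7 (#4 responding at time 7) ends that
the 3 completed operations admit 2 real-time orders; each fails the LIFO stack replay
including or dropping the 1 pending operation (#1) in any combination fails
e.g. #2, #3, #4 (pending dropped): illegal at step 2, since #3 pop() → empty cannot apply there
e.g. #3, #2, #4 (pending dropped): illegal at step 3, since #4 pop() → empty cannot apply there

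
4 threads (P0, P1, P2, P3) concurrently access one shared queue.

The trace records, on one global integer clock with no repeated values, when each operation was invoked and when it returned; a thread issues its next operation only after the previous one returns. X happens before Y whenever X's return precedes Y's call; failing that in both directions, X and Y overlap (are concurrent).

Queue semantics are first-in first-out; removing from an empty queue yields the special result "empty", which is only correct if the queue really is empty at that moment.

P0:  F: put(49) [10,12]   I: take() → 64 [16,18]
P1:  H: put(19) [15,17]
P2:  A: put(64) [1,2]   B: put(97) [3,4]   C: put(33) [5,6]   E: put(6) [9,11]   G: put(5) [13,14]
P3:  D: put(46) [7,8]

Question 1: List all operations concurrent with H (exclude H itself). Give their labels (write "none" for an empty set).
I

H spans [15,17]: anything still running between times 15 and 17 counts as concurrent
A [1,2]: before
B [3,4]: before
C [5,6]: before
D [7,8]: before
E [9,11]: before
F [10,12]: before
G [13,14]: before
I [16,18]: concurrent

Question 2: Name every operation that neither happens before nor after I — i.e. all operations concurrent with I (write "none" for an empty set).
H

concurrent with I ([16,18]): every op whose interval crosses 16..18
A [1,2]: before
B [3,4]: before
C [5,6]: before
D [7,8]: before
E [9,11]: before
F [10,12]: before
G [13,14]: before
H [15,17]: concurrent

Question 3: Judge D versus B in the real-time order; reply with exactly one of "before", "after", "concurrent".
after

D spans [7,8], B spans [3,4]
resp(B)=4 < inv(D)=7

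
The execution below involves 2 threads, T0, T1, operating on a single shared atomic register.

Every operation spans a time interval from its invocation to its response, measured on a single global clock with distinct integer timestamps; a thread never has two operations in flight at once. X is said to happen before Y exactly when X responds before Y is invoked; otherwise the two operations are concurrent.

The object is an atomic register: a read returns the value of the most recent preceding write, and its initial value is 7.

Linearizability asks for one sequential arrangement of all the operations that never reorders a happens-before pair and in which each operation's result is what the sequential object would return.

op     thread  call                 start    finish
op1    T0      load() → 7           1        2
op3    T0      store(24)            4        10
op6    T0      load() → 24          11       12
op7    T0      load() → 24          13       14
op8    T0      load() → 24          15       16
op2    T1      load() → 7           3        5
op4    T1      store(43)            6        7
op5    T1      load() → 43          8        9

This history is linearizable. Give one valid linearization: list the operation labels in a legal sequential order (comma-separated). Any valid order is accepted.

op1, op2, op4, op5, op3, op6, op7, op8

after step 1 (op1 load() → 7): value 7
after step 2 (op2 load() → 7): value 7
after step 3 (op4 store(43)): value 43
after step 4 (op5 load() → 43): value 43
after step 5 (op3 store(24)): value 24
after step 6 (op6 load() → 24): value 24
after step 7 (op7 load() → 24): value 24
after step 8 (op8 load() → 24): value 24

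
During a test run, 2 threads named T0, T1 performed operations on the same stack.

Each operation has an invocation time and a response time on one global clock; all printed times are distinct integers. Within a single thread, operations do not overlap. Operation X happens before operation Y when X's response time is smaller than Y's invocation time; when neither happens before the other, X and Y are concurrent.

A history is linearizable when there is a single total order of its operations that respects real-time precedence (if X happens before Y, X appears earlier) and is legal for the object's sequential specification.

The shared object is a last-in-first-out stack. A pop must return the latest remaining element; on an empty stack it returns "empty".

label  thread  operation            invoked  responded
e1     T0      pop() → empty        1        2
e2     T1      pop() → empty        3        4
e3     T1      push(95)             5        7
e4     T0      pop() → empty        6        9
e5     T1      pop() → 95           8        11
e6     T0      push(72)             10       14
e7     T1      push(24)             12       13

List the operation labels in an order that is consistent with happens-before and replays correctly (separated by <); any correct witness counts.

e1 < e2 < e3 < e5 < e4 < e6 < e7

1. e1 pop() → empty, leaving stack <>
2. e2 pop() → empty, leaving stack <>
3. e3 push(95), leaving stack <95>
4. e5 pop() → 95, leaving stack <>
5. e4 pop() → empty, leaving stack <>
6. e6 push(72), leaving stack <72>
7. e7 push(24), leaving stack <72,24>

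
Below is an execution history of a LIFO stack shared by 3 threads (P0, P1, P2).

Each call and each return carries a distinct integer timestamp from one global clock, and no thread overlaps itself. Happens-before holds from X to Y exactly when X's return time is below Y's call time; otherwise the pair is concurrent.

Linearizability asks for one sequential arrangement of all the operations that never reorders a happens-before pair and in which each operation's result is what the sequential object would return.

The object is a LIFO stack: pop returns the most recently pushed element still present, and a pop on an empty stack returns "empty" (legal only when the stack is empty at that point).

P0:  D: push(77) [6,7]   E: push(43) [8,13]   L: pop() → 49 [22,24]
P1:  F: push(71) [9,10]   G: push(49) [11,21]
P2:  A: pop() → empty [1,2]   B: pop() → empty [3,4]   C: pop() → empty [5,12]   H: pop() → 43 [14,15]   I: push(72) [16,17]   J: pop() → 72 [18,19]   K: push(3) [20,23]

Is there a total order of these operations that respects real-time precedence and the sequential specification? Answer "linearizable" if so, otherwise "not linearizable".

witness order: A, B, C, D, F, E, H, G, I, J, L, K
step 1: A pop() → empty — stack <>
step 2: B pop() → empty — stack <>
step 3: C pop() → empty — stack <>
step 4: D push(77) — stack <77>
step 5: F push(71) — stack <77,71>
step 6: E push(43) — stack <77,71,43>
step 7: H pop() → 43 — stack <77,71>
step 8: G push(49) — stack <77,71,49>
step 9: I push(72) — stack <77,71,49,72>
step 10: J pop() → 72 — stack <77,71,49>
step 11: L pop() → 49 — stack <77,71>
step 12: K push(3) — stack <77,71,3>

linearizable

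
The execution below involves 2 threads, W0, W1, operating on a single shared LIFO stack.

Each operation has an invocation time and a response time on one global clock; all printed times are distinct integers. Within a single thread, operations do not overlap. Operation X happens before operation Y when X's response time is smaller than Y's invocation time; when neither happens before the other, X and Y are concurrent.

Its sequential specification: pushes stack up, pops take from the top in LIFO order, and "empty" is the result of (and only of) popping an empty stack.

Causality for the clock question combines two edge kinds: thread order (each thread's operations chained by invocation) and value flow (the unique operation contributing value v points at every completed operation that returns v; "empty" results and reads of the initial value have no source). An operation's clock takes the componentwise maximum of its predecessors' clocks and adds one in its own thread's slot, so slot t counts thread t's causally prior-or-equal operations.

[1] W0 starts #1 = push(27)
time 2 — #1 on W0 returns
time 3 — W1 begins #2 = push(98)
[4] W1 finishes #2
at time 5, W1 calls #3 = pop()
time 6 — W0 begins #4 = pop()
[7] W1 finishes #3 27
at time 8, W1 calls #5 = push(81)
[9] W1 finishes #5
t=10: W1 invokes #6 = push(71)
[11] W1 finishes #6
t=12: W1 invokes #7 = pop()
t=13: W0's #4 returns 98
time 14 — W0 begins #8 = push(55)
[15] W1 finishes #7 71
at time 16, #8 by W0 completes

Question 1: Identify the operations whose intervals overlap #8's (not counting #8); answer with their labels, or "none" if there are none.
#7

#8 runs from 14 to 16; window-overlapping ops are concurrent
#1 [1,2]: before
#2 [3,4]: before
#3 [5,7]: before
#4 [6,13]: before
#5 [8,9]: before
#6 [10,11]: before
#7 [12,15]: concurrent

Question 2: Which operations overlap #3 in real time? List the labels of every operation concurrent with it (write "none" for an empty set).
#4

concurrent with #3 ([5,7]): every op whose interval crosses 5..7
#1 [1,2]: before
#2 [3,4]: before
#4 [6,13]: concurrent
#5 [8,9]: after
#6 [10,11]: after
#7 [12,15]: after
#8 [14,16]: after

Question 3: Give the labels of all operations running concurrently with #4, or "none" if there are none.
#3, #5, #6, #7

#4 spans [6,13]; an op avoiding the whole window 6..13 is ordered, any other is concurrent
#1 [1,2]: before
#2 [3,4]: before
#3 [5,7]: concurrent
#5 [8,9]: concurrent
#6 [10,11]: concurrent
#7 [12,15]: concurrent
#8 [14,16]: after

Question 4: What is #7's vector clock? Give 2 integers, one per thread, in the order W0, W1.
(1, 5)

#2, invoked 3, has no incoming edges; only W1's bump applies → (0, 1)
#1, invoked 1, has no incoming edges; only W0's bump applies → (1, 0)
from VC(#1)=(1, 0), VC(#2)=(0, 1), #3 (invoked 5) maxes components and bumps W1 → (1, 2)
from VC(#1)=(1, 0), VC(#2)=(0, 1), #4 (invoked 6) maxes components and bumps W0 → (2, 1)
from VC(#3)=(1, 2), #5 (invoked 8) maxes components and bumps W1 → (1, 3)
from VC(#4)=(2, 1), #8 (invoked 14) maxes components and bumps W0 → (3, 1)
from VC(#5)=(1, 3), #6 (invoked 10) maxes components and bumps W1 → (1, 4)
from VC(#6)=(1, 4), #7 (invoked 12) maxes components and bumps W1 → (1, 5)
target: VC(#7) = (1, 5)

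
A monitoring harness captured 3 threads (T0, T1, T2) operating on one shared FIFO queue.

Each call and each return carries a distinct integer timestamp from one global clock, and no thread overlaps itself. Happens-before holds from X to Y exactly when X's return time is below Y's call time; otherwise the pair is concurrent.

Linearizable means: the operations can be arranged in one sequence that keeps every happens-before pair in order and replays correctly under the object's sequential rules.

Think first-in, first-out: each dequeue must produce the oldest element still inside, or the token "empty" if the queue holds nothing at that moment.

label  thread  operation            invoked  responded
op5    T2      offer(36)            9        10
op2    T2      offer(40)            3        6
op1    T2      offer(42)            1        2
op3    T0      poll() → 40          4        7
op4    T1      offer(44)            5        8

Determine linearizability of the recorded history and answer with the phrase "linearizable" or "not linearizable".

not linearizable

cut after 6 events: linearizable; cut after 7 events (op3 responds, time 7): not linearizable
all 2 real-time-respecting orders fail — 3 completed FIFO queue operations, no legal replay
including or dropping the 1 pending operation (op4) in any combination fails
take op1, op2, op3 (pending dropped): step 3 already fails, because op3 poll() → 40 cannot occur there
take op1, op3, op2 (pending dropped): step 2 already fails, because op3 poll() → 40 cannot occur there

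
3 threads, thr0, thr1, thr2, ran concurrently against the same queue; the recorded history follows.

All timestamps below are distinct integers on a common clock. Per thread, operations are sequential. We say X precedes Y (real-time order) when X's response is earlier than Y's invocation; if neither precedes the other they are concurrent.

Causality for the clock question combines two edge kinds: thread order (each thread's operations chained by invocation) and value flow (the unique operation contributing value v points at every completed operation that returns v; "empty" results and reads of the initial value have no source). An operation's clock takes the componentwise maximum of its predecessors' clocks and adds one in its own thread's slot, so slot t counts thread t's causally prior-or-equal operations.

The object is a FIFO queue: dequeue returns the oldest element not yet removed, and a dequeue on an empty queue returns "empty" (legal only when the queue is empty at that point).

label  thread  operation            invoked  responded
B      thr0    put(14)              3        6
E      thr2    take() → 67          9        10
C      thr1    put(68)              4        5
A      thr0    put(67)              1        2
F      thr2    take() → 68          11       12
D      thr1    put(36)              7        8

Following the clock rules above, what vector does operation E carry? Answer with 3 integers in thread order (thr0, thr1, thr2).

C, invoked 4, has no incoming edges; only thr1's bump applies → (0, 1, 0)
A, invoked 1, has no incoming edges; only thr0's bump applies → (1, 0, 0)
D, invoked 7, takes VC(C)=(0, 1, 0) under max, adds 1 for thr1 → (0, 2, 0)
E, invoked 9, takes VC(A)=(1, 0, 0) under max, adds 1 for thr2 → (1, 0, 1)
B, invoked 3, takes VC(A)=(1, 0, 0) under max, adds 1 for thr0 → (2, 0, 0)
F, invoked 11, takes VC(C)=(0, 1, 0), VC(E)=(1, 0, 1) under max, adds 1 for thr2 → (1, 1, 2)
target: VC(E) = (1, 0, 1)

(1, 0, 1)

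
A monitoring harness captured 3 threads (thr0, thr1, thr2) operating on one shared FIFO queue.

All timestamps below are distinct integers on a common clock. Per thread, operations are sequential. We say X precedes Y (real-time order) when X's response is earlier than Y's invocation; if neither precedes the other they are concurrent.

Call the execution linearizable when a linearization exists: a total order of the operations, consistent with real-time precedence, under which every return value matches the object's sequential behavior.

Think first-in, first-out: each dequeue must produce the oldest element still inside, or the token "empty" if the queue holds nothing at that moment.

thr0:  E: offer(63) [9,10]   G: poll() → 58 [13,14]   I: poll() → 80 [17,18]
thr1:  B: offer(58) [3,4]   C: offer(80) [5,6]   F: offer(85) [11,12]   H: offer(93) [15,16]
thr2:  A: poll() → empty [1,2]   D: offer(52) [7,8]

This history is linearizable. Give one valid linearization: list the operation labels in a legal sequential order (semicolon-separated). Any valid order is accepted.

1. A poll() → empty, leaving queue <>
2. B offer(58), leaving queue <58>
3. C offer(80), leaving queue <58,80>
4. D offer(52), leaving queue <58,80,52>
5. E offer(63), leaving queue <58,80,52,63>
6. F offer(85), leaving queue <58,80,52,63,85>
7. G poll() → 58, leaving queue <80,52,63,85>
8. H offer(93), leaving queue <80,52,63,85,93>
9. I poll() → 80, leaving queue <52,63,85,93>

A; B; C; D; E; F; G; H; I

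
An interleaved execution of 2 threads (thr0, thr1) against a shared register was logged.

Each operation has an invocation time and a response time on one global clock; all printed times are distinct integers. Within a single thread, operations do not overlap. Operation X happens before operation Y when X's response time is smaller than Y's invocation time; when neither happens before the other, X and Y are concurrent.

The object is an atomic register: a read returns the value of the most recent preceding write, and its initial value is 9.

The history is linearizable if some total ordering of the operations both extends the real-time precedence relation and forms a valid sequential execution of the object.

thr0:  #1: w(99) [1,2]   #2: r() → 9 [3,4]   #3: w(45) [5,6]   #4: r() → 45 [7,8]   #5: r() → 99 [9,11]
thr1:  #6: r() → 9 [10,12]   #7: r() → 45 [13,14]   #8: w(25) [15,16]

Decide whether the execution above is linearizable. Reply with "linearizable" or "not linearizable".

not linearizable

prefix check: 1..3 passes, 1..4 fails once #2's time-4 response joins
exactly one order of the 2 completed ops respects real time; the register replay fails
take #1, #2: step 2 already fails, because #2 r() → 9 cannot occur there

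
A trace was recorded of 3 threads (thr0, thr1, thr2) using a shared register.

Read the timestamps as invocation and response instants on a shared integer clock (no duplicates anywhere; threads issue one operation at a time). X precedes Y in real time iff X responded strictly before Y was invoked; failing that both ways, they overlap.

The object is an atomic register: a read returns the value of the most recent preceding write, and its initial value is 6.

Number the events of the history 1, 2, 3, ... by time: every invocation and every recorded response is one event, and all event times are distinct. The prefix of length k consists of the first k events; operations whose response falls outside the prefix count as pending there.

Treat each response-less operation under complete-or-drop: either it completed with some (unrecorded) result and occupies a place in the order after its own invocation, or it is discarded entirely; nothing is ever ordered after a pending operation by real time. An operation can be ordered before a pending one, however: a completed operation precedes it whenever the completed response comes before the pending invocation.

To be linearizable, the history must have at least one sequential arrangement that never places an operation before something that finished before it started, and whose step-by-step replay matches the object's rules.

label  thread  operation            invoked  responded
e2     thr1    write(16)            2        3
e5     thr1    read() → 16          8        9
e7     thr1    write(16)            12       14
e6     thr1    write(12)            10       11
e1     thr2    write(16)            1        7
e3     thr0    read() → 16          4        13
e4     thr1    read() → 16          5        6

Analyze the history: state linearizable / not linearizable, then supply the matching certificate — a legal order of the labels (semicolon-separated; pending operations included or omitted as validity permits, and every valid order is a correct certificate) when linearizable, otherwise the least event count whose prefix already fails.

linearizable — witness: e1; e2; e3; e4; e5; e6; e7

1. e1 write(16), leaving value 16
2. e2 write(16), leaving value 16
3. e3 read() → 16, leaving value 16
4. e4 read() → 16, leaving value 16
5. e5 read() → 16, leaving value 16
6. e6 write(12), leaving value 12
7. e7 write(16), leaving value 16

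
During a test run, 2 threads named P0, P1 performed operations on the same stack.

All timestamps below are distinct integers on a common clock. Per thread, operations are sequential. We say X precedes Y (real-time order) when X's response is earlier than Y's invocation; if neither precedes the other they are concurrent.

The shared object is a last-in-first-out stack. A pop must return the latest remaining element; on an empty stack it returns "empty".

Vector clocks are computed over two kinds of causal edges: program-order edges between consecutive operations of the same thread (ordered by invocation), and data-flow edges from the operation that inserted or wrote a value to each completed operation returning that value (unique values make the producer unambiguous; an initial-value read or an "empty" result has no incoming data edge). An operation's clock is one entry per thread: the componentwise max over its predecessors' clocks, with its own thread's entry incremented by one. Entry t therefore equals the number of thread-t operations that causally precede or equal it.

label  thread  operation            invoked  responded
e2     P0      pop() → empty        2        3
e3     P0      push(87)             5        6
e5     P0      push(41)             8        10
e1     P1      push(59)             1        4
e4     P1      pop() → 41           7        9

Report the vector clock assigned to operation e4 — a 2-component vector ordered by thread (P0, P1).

VC(e1, invoked at 1): no causal predecessors; +1 on P1 → (0, 1)
VC(e2, invoked at 2): no causal predecessors; +1 on P0 → (1, 0)
e3, invoked 5, takes VC(e2)=(1, 0) under max, adds 1 for P0 → (2, 0)
e5, invoked 8, takes VC(e3)=(2, 0) under max, adds 1 for P0 → (3, 0)
e4, invoked 7, takes VC(e1)=(0, 1), VC(e5)=(3, 0) under max, adds 1 for P1 → (3, 2)
target: VC(e4) = (3, 2)

(3, 2)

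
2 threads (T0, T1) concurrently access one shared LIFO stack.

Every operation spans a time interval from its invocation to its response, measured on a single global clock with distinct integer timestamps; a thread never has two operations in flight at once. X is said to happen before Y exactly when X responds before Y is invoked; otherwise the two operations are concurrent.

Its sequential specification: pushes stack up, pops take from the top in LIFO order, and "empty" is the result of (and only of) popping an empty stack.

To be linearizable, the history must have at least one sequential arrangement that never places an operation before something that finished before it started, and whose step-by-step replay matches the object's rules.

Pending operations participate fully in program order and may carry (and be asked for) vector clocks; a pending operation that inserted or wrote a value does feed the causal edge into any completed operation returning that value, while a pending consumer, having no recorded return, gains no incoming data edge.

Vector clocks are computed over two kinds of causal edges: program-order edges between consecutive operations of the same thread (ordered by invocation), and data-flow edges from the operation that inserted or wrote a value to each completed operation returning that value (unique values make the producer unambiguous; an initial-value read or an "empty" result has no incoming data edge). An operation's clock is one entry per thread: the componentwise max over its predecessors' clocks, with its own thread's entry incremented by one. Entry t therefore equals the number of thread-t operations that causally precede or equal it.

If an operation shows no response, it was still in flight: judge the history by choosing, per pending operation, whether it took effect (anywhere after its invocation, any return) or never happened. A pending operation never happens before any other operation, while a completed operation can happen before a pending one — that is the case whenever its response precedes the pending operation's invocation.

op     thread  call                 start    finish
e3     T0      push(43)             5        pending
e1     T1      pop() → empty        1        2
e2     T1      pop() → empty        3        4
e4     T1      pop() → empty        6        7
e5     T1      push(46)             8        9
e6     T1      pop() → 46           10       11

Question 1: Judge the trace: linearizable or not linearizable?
one valid linearization: e1, e2, e4, e3, e5, e6
after step 1 (e1 pop() → empty): stack <>
after step 2 (e2 pop() → empty): stack <>
after step 3 (e4 pop() → empty): stack <>
after step 4 (e3 push(43) (pending, included)): stack <43>
after step 5 (e5 push(46)): stack <43,46>
after step 6 (e6 pop() → 46): stack <43>

linearizable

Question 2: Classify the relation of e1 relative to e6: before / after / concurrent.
Answer: before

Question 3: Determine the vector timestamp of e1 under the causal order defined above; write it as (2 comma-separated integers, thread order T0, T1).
Answer: (0, 1)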